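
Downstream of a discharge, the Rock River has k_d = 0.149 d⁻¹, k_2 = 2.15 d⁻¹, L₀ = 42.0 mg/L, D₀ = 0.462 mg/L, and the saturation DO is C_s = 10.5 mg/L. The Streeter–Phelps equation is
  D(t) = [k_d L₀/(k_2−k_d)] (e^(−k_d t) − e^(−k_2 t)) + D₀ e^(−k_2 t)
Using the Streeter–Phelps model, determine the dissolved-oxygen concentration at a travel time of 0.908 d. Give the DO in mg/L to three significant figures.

DO ≈ 8.15 mg/L

k_d L₀/(k_2−k_d) = 0.149×42.0/(2.15−0.149) = 6.258/2.001 = 3.127 mg/L.
e^(−k_d t) = e^(−0.149×0.9080) = 0.8735; e^(−k_2 t) = e^(−2.15×0.9080) = 0.1420.
D = 3.127 × (0.8735 − 0.1420) + 0.462 × 0.1420 = 2.288 + 0.06559 = 2.353 mg/L.
DO = C_s − D = 10.5 − 2.353 = 8.147 mg/L.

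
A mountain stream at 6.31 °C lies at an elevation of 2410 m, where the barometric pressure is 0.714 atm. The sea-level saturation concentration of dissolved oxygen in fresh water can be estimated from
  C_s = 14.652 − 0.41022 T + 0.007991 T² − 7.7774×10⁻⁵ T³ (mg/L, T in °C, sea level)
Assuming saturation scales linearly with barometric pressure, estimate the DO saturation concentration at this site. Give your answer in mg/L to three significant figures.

C_s ≈ 8.83 mg/L

At sea level: C_s = 14.652 − 0.41022×6.31 + 0.007991×6.31² − 7.7774×10⁻⁵×6.31³ = 12.36 mg/L.
Pressure correction: C_s' = 12.36 × 0.714 = 8.827 mg/L.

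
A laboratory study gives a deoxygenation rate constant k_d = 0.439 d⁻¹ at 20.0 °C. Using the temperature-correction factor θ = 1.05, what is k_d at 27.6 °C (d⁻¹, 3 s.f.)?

k_d ≈ 0.636 d⁻¹

k_d(T₂) = k_d(T₁) · θ^(T₂−T₁) = 0.439 × 1.05^(27.6−20.0)
= 0.439 × 1.05^7.60 = 0.439 × 1.449 = 0.6361 d⁻¹.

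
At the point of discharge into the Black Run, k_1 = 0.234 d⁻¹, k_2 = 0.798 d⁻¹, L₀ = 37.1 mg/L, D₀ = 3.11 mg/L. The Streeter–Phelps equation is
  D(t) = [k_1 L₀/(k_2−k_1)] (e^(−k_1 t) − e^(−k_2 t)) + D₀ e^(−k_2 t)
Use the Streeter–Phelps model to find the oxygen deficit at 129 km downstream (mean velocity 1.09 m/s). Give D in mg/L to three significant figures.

Travel time t = x/v = 129 km / (1.09 m/s) = 129000 m / 1.09 m/s = 118300 s = 1.370 d.
k_1 L₀/(k_2−k_1) = 0.234×37.1/(0.798−0.234) = 8.681/0.5640 = 15.39 mg/L.
e^(−k_1 t) = e^(−0.234×1.370) = 0.7258; e^(−k_2 t) = e^(−0.798×1.370) = 0.3352.
D = 15.39 × (0.7258 − 0.3352) + 3.11 × 0.3352 = 6.012 + 1.042 = 7.054 mg/L.

D ≈ 7.05 mg/L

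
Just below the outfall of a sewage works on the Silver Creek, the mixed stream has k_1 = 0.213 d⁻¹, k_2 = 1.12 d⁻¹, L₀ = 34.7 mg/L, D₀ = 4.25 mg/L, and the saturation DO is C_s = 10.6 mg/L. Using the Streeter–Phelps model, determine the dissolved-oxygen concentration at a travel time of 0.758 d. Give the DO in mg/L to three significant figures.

k_1 L₀/(k_2−k_1) = 0.213×34.7/(1.12−0.213) = 7.391/0.9070 = 8.149 mg/L.
e^(−k_1 t) = e^(−0.213×0.7580) = 0.8509; e^(−k_2 t) = e^(−1.12×0.7580) = 0.4279.
D = 8.149 × (0.8509 − 0.4279) + 4.25 × 0.4279 = 3.447 + 1.818 = 5.266 mg/L.
DO = C_s − D = 10.6 − 5.266 = 5.334 mg/L.

DO ≈ 5.33 mg/L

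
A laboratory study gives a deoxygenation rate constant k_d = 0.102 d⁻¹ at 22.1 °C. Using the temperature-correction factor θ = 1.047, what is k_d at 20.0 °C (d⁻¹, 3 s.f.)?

k_d ≈ 0.0926 d⁻¹

k_d(T₂) = k_d(T₁) · θ^(T₂−T₁) = 0.102 × 1.047^(20.0−22.1)
= 0.102 × 1.047^-2.10 = 0.102 × 0.9081 = 0.09262 d⁻¹.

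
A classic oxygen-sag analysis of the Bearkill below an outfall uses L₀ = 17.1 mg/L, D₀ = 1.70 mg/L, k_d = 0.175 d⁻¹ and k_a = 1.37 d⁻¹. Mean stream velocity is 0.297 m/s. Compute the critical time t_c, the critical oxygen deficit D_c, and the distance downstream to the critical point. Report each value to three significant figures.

With k_a/k_d = 7.829 and 1 − D₀(k_a−k_d)/(k_d L₀) = 0.3211,
t_c = ln(7.829 × 0.3211) / (1.37 − 0.175) = ln(2.514) / 1.195 = 0.9219/1.195 = 0.7715 d.
L(t_c) = L₀ e^(−k_d t_c) = 17.1 × 0.8737 = 14.94 mg/L, and at the critical point k_a D_c = k_d L, so D_c = (0.175/1.37) × 14.94 = 1.908 mg/L.
x_c = v t_c = 0.297 m/s × 0.7715 d × 86400 s/d = 19800 m ≈ 19.8 km.

t_c ≈ 0.771 d; D_c ≈ 1.91 mg/L; x_c ≈ 19.8 km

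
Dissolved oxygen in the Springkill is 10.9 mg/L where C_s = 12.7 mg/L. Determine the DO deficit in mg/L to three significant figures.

D ≈ 1.80 mg/L

D = C_s − C = 12.7 − 10.9 = 1.80 mg/L.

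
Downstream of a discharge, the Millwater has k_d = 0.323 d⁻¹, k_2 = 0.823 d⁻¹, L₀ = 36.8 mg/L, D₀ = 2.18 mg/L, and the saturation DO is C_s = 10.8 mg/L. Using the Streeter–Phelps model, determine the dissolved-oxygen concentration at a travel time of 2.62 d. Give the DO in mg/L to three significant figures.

DO ≈ 3.10 mg/L

k_d L₀/(k_2−k_d) = 0.323×36.8/(0.823−0.323) = 11.89/0.5000 = 23.77 mg/L.
e^(−k_d t) = e^(−0.323×2.620) = 0.4290; e^(−k_2 t) = e^(−0.823×2.620) = 0.1158.
D = 23.77 × (0.4290 − 0.1158) + 2.18 × 0.1158 = 7.447 + 0.2524 = 7.699 mg/L.
DO = C_s − D = 10.8 − 7.699 = 3.101 mg/L.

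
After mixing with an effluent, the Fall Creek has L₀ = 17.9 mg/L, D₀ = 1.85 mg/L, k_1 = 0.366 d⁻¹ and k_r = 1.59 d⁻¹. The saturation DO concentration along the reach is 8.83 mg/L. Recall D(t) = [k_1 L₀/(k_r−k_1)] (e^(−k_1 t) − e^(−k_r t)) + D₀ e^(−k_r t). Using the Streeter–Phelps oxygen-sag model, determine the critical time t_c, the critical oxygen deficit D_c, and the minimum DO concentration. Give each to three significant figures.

t_c ≈ 0.854 d; D_c ≈ 3.01 mg/L; min DO ≈ 5.82 mg/L

With k_r/k_1 = 4.344 and 1 − D₀(k_r−k_1)/(k_1 L₀) = 0.6544,
t_c = ln(4.344 × 0.6544) / (1.59 − 0.366) = ln(2.843) / 1.224 = 1.045/1.224 = 0.8536 d.
D_c = (k_1/k_r) L₀ e^(−k_1 t_c) = (0.366/1.59) × 17.9 × e^(−0.366×0.8536) = 0.2302 × 17.9 × 0.7317 = 3.015 mg/L.
Minimum DO = C_s − D_c = 8.83 − 3.015 = 5.815 mg/L.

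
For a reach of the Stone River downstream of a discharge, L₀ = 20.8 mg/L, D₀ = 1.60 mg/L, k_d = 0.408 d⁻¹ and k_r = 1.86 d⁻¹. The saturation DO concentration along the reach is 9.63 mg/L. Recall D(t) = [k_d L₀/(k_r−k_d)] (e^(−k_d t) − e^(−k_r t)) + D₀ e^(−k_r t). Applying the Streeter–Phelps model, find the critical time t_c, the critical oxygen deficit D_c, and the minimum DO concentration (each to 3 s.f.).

t_c ≈ 0.825 d; D_c ≈ 3.26 mg/L; min DO ≈ 6.37 mg/L

At the critical point dD/dt = 0, so k_d L₀ e^(−k_d t) = k_r D. Substituting D(t) from the Streeter–Phelps equation and solving for t gives
t_c = ln[(k_r/k_d)(1 − D₀(k_r−k_d)/(k_d L₀))] / (k_r−k_d).
Here k_r−k_d = 1.452 d⁻¹ and 1 − D₀(k_r−k_d)/(k_d L₀) = 1 − 1.60×1.452/(0.408×20.8) = 0.7262, so
t_c = ln(4.559 × 0.7262) / 1.452 = 1.197 / 1.452 = 0.8245 d.
D_c = (k_d/k_r) L₀ e^(−k_d t_c) = (0.408/1.86) × 20.8 × e^(−0.408×0.8245) = 0.2194 × 20.8 × 0.7143 = 3.259 mg/L.
Minimum DO = C_s − D_c = 9.63 − 3.259 = 6.371 mg/L.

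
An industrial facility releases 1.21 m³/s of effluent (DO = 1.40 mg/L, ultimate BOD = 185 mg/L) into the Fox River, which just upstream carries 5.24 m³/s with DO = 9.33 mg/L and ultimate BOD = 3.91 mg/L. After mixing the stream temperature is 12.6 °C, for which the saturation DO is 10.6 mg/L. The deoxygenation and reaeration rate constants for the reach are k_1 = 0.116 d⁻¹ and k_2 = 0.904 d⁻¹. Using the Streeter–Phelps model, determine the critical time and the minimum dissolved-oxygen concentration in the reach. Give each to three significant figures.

t_c ≈ 1.74 d; minimum DO ≈ 6.63 mg/L

Mixed DO = (5.24×9.33 + 1.21×1.40)/(5.24+1.21) = 50.58/6.450 = 7.842 mg/L.
Mixed L₀ = (5.24×3.91 + 1.21×185)/(6.450) = 244.3/6.450 = 37.88 mg/L.
Initial deficit D₀ = C_s − DO₀ = 10.6 − 7.842 = 2.758 mg/L.
t_c = (1/0.7880) ln[(0.904/0.116)(1 − 2.758×0.7880/(0.116×37.88))] = 1.269 × ln(3.939) = 1.740 d.
D_c = (0.116/0.904) × 37.88 × e^(−0.116×1.740) = 0.1283 × 37.88 × 0.8172 = 3.973 mg/L.
Minimum DO = 10.6 − 3.973 = 6.627 mg/L.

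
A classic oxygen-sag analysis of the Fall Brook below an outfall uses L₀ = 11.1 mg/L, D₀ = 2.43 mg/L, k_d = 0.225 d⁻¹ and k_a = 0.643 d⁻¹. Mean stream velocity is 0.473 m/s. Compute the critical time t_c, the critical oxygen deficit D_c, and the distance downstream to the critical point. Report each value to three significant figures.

With k_a/k_d = 2.858 and 1 − D₀(k_a−k_d)/(k_d L₀) = 0.5933,
t_c = ln(2.858 × 0.5933) / (0.643 − 0.225) = ln(1.696) / 0.4180 = 0.5280/0.4180 = 1.263 d.
D_c = (k_d/k_a) L₀ e^(−k_d t_c) = (0.225/0.643) × 11.1 × e^(−0.225×1.263) = 0.3499 × 11.1 × 0.7526 = 2.923 mg/L.
x_c = v t_c = 0.473 m/s × 1.263 d × 86400 s/d = 51620 m ≈ 51.6 km.

t_c ≈ 1.26 d; D_c ≈ 2.92 mg/L; x_c ≈ 51.6 km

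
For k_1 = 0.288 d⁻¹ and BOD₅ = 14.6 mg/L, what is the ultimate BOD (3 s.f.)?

L₀ ≈ 19.1 mg/L

BOD₅ = L₀(1 − e^(−5k_1)) ⇒ L₀ = BOD₅ / (1 − e^(−5×0.288))
= 14.6 / (1 − 0.2369) = 14.6 / 0.7631 = 19.13 mg/L.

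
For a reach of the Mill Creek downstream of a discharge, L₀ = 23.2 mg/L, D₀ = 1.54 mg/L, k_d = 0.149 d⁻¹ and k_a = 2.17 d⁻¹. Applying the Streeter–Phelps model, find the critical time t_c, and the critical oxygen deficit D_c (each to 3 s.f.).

t_c ≈ 0.184 d; D_c ≈ 1.55 mg/L

With k_a/k_d = 14.56 and 1 − D₀(k_a−k_d)/(k_d L₀) = 0.09965,
t_c = ln(14.56 × 0.09965) / (2.17 − 0.149) = ln(1.451) / 2.021 = 0.3724/2.021 = 0.1843 d.
L(t_c) = L₀ e^(−k_d t_c) = 23.2 × 0.9729 = 22.57 mg/L, and at the critical point k_a D_c = k_d L, so D_c = (0.149/2.17) × 22.57 = 1.550 mg/L.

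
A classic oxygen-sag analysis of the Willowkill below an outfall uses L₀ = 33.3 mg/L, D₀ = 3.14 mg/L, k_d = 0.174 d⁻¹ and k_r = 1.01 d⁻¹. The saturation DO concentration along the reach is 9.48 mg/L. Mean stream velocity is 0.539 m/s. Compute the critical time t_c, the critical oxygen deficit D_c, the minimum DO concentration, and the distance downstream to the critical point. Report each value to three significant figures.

With k_r/k_d = 5.805 and 1 − D₀(k_r−k_d)/(k_d L₀) = 0.5470,
t_c = ln(5.805 × 0.5470) / (1.01 − 0.174) = ln(3.175) / 0.8360 = 1.155/0.8360 = 1.382 d.
D_c = (k_d/k_r) L₀ e^(−k_d t_c) = (0.174/1.01) × 33.3 × e^(−0.174×1.382) = 0.1723 × 33.3 × 0.7863 = 4.511 mg/L.
Minimum DO = C_s − D_c = 9.48 − 4.511 = 4.969 mg/L.
x_c = v t_c = 0.539 m/s × 1.382 d × 86400 s/d = 64350 m ≈ 64.4 km.

t_c ≈ 1.38 d; D_c ≈ 4.51 mg/L; min DO ≈ 4.97 mg/L; x_c ≈ 64.4 km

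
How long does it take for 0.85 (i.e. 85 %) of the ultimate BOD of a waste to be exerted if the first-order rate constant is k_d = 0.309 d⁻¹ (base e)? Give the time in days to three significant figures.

t ≈ 6.14 d

y/L₀ = 1 − e^(−k_d t) = 0.85 ⇒ e^(−k_d t) = 0.150
t = −ln(0.150) / 0.309 = 1.897 / 0.309 = 6.140 d.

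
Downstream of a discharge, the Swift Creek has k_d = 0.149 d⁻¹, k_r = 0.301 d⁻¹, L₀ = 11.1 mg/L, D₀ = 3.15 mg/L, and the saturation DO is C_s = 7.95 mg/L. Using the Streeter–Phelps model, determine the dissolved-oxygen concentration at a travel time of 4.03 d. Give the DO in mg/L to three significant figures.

k_d L₀/(k_r−k_d) = 0.149×11.1/(0.301−0.149) = 1.654/0.1520 = 10.88 mg/L.
e^(−k_d t) = e^(−0.149×4.030) = 0.5486; e^(−k_r t) = e^(−0.301×4.030) = 0.2973.
D = 10.88 × (0.5486 − 0.2973) + 3.15 × 0.2973 = 2.734 + 0.9365 = 3.670 mg/L.
DO = C_s − D = 7.95 − 3.670 = 4.280 mg/L.

DO ≈ 4.28 mg/L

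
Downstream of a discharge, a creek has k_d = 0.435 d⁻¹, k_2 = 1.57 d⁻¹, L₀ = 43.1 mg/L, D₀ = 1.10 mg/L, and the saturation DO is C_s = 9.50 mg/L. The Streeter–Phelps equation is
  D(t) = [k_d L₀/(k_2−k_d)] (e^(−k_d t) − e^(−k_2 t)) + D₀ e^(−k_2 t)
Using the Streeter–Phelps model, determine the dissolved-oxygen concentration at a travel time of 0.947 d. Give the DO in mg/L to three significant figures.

DO ≈ 2.04 mg/L

k_d L₀/(k_2−k_d) = 0.435×43.1/(1.57−0.435) = 18.75/1.135 = 16.52 mg/L.
e^(−k_d t) = e^(−0.435×0.9470) = 0.6624; e^(−k_2 t) = e^(−1.57×0.9470) = 0.2261.
D = 16.52 × (0.6624 − 0.2261) + 1.10 × 0.2261 = 7.206 + 0.2487 = 7.455 mg/L.
DO = C_s − D = 9.50 − 7.455 = 2.045 mg/L.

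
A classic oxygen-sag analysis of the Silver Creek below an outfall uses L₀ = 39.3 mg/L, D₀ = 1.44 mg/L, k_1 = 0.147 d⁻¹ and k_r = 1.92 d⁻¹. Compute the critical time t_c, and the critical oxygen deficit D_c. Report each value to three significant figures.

t_c ≈ 1.12 d; D_c ≈ 2.55 mg/L

With k_r/k_1 = 13.06 and 1 − D₀(k_r−k_1)/(k_1 L₀) = 0.5581,
t_c = ln(13.06 × 0.5581) / (1.92 − 0.147) = ln(7.289) / 1.773 = 1.986/1.773 = 1.120 d.
L(t_c) = L₀ e^(−k_1 t_c) = 39.3 × 0.8482 = 33.33 mg/L, and at the critical point k_r D_c = k_1 L, so D_c = (0.147/1.92) × 33.33 = 2.552 mg/L.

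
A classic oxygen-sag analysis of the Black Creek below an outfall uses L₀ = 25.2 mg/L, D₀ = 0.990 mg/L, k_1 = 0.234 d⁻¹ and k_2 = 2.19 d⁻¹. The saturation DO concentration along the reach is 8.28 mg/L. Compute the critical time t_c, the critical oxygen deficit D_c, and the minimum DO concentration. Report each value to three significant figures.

t_c = [1/(k_2−k_1)] ln[(k_2/k_1)(1 − D₀(k_2−k_1)/(k_1 L₀))]
= [1/(2.19−0.234)] ln[(2.19/0.234)(1 − 0.990×1.956/(0.234×25.2))]
= (1/1.956) ln[9.359 × 0.6716] = 0.5112 × ln(6.286) = 0.5112 × 1.838 = 0.9398 d.
L(t_c) = L₀ e^(−k_1 t_c) = 25.2 × 0.8026 = 20.23 mg/L, and at the critical point k_2 D_c = k_1 L, so D_c = (0.234/2.19) × 20.23 = 2.161 mg/L.
Minimum DO = C_s − D_c = 8.28 − 2.161 = 6.119 mg/L.

t_c ≈ 0.940 d; D_c ≈ 2.16 mg/L; min DO ≈ 6.12 mg/L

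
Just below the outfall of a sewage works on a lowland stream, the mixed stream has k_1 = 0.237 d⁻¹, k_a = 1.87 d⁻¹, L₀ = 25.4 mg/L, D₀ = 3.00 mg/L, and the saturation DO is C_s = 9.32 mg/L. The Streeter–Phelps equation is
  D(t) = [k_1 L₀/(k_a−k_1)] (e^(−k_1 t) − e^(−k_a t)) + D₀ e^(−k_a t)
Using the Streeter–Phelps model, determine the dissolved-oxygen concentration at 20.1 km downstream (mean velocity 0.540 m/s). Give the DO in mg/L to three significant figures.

DO ≈ 6.30 mg/L

Travel time t = x/v = 20.1 km / (0.540 m/s) = 20100 m / 0.540 m/s = 37220 s = 0.4308 d.
k_1 L₀/(k_a−k_1) = 0.237×25.4/(1.87−0.237) = 6.020/1.633 = 3.686 mg/L.
e^(−k_1 t) = e^(−0.237×0.4308) = 0.9029; e^(−k_a t) = e^(−1.87×0.4308) = 0.4468.
D = 3.686 × (0.9029 − 0.4468) + 3.00 × 0.4468 = 1.681 + 1.340 = 3.022 mg/L.
DO = C_s − D = 9.32 − 3.022 = 6.298 mg/L.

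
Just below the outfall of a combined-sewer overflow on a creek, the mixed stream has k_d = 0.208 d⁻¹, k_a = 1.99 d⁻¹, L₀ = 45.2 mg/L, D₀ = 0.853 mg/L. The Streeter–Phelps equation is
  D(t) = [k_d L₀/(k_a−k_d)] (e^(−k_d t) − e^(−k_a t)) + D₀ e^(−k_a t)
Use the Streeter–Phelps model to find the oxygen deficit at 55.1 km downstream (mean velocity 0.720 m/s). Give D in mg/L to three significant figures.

D ≈ 3.63 mg/L

Travel time t = x/v = 55.1 km / (0.720 m/s) = 55100 m / 0.720 m/s = 76530 s = 0.8857 d.
k_d L₀/(k_a−k_d) = 0.208×45.2/(1.99−0.208) = 9.402/1.782 = 5.276 mg/L.
e^(−k_d t) = e^(−0.208×0.8857) = 0.8317; e^(−k_a t) = e^(−1.99×0.8857) = 0.1716.
D = 5.276 × (0.8317 − 0.1716) + 0.853 × 0.1716 = 3.483 + 0.1464 = 3.629 mg/L.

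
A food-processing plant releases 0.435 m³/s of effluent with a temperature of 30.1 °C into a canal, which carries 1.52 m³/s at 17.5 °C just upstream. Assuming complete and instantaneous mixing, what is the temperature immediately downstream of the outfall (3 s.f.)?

Flow-weighted mixing: C = (Q_r C_r + Q_w C_w)/(Q_r + Q_w)
= (1.52×17.5 + 0.435×30.1)/(1.52 + 0.435) = 39.69/1.955 = 20.30 °C.

20.3 °C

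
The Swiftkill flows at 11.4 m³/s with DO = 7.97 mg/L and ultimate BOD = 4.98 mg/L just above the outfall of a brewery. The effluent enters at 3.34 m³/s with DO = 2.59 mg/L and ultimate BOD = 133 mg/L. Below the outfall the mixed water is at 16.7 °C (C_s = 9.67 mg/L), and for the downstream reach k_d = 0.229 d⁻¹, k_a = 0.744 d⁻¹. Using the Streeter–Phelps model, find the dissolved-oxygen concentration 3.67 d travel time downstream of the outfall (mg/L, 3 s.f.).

Mixed DO = (11.4×7.97 + 3.34×2.59)/(11.4+3.34) = 99.51/14.74 = 6.751 mg/L.
Mixed L₀ = (11.4×4.98 + 3.34×133)/(14.74) = 501.0/14.74 = 33.99 mg/L.
Initial deficit D₀ = C_s − DO₀ = 9.67 − 6.751 = 2.919 mg/L.
D(3.67) = [0.229×33.99/(0.744−0.229)](e^(−0.229×3.67) − e^(−0.744×3.67)) + 2.919 e^(−0.744×3.67)
= 15.11 × (0.4315 − 0.06519) + 2.919 × 0.06519 = 5.727 mg/L.
DO = 9.67 − 5.727 = 3.943 mg/L.

DO ≈ 3.94 mg/L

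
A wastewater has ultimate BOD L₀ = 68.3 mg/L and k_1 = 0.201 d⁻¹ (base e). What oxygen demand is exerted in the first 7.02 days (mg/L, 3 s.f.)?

y ≈ 51.6 mg/L

y_t = L₀(1 − e^(−k_1 t)) = 68.3 × (1 − e^(−0.201×7.02))
= 68.3 × (1 − 0.2439) = 68.3 × 0.7561 = 51.64 mg/L.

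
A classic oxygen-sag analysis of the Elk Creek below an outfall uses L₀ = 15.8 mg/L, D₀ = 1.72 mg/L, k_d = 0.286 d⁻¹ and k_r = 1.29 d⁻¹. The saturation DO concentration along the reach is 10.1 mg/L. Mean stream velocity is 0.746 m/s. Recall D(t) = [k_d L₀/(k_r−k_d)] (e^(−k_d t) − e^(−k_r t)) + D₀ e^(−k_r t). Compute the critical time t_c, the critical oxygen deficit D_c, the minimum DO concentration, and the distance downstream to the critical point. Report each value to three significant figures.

t_c = [1/(k_r−k_d)] ln[(k_r/k_d)(1 − D₀(k_r−k_d)/(k_d L₀))]
= [1/(1.29−0.286)] ln[(1.29/0.286)(1 − 1.72×1.004/(0.286×15.8))]
= (1/1.004) ln[4.510 × 0.6178] = 0.9960 × ln(2.787) = 0.9960 × 1.025 = 1.021 d.
L(t_c) = L₀ e^(−k_d t_c) = 15.8 × 0.7468 = 11.80 mg/L, and at the critical point k_r D_c = k_d L, so D_c = (0.286/1.29) × 11.80 = 2.616 mg/L.
Minimum DO = C_s − D_c = 10.1 − 2.616 = 7.484 mg/L.
x_c = v t_c = 0.746 m/s × 1.021 d × 86400 s/d = 65800 m ≈ 65.8 km.

t_c ≈ 1.02 d; D_c ≈ 2.62 mg/L; min DO ≈ 7.48 mg/L; x_c ≈ 65.8 km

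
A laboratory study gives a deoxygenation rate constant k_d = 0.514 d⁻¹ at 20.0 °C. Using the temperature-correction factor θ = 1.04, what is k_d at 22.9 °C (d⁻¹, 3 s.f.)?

k_d(T₂) = k_d(T₁) · θ^(T₂−T₁) = 0.514 × 1.04^(22.9−20.0)
= 0.514 × 1.04^2.90 = 0.514 × 1.120 = 0.5759 d⁻¹.

k_d ≈ 0.576 d⁻¹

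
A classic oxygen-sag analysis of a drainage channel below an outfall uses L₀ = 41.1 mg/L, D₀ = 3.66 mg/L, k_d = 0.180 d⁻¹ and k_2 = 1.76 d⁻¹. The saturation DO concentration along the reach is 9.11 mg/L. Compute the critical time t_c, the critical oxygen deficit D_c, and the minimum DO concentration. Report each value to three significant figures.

With k_2/k_d = 9.778 and 1 − D₀(k_2−k_d)/(k_d L₀) = 0.2183,
t_c = ln(9.778 × 0.2183) / (1.76 − 0.180) = ln(2.135) / 1.580 = 0.7584/1.580 = 0.4800 d.
D_c = (k_d/k_2) L₀ e^(−k_d t_c) = (0.180/1.76) × 41.1 × e^(−0.180×0.4800) = 0.1023 × 41.1 × 0.9172 = 3.855 mg/L.
Minimum DO = C_s − D_c = 9.11 − 3.855 = 5.255 mg/L.

t_c ≈ 0.480 d; D_c ≈ 3.86 mg/L; min DO ≈ 5.25 mg/L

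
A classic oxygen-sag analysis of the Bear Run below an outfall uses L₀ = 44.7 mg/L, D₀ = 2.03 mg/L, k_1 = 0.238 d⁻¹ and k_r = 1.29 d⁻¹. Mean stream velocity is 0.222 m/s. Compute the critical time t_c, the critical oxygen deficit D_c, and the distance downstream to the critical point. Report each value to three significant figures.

At the critical point dD/dt = 0, so k_1 L₀ e^(−k_1 t) = k_r D. Substituting D(t) from the Streeter–Phelps equation and solving for t gives
t_c = ln[(k_r/k_1)(1 − D₀(k_r−k_1)/(k_1 L₀))] / (k_r−k_1).
Here k_r−k_1 = 1.052 d⁻¹ and 1 − D₀(k_r−k_1)/(k_1 L₀) = 1 − 2.03×1.052/(0.238×44.7) = 0.7993, so
t_c = ln(5.420 × 0.7993) / 1.052 = 1.466 / 1.052 = 1.394 d.
L(t_c) = L₀ e^(−k_1 t_c) = 44.7 × 0.7177 = 32.08 mg/L, and at the critical point k_r D_c = k_1 L, so D_c = (0.238/1.29) × 32.08 = 5.919 mg/L.
x_c = v t_c = 0.222 m/s × 1.394 d × 86400 s/d = 26730 m ≈ 26.7 km.

t_c ≈ 1.39 d; D_c ≈ 5.92 mg/L; x_c ≈ 26.7 km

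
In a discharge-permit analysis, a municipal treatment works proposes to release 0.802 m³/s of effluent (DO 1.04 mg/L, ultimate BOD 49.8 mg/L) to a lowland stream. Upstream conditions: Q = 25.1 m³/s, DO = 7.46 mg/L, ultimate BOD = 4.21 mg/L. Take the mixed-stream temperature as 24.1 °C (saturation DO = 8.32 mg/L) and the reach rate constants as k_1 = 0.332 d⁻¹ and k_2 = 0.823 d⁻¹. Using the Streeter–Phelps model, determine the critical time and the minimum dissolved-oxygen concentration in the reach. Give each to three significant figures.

t_c ≈ 1.18 d; minimum DO ≈ 6.79 mg/L

Mixed DO = (25.1×7.46 + 0.802×1.04)/(25.1+0.802) = 188.1/25.90 = 7.261 mg/L.
Mixed L₀ = (25.1×4.21 + 0.802×49.8)/(25.90) = 145.6/25.90 = 5.622 mg/L.
Initial deficit D₀ = C_s − DO₀ = 8.32 − 7.261 = 1.059 mg/L.
t_c = (1/0.4910) ln[(0.823/0.332)(1 − 1.059×0.4910/(0.332×5.622))] = 2.037 × ln(1.788) = 1.184 d.
D_c = (0.332/0.823) × 5.622 × e^(−0.332×1.184) = 0.4034 × 5.622 × 0.6750 = 1.531 mg/L.
Minimum DO = 8.32 − 1.531 = 6.789 mg/L.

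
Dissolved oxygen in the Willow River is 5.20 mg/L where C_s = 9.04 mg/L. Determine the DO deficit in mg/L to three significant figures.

D = C_s − C = 9.04 − 5.20 = 3.84 mg/L.

D ≈ 3.84 mg/L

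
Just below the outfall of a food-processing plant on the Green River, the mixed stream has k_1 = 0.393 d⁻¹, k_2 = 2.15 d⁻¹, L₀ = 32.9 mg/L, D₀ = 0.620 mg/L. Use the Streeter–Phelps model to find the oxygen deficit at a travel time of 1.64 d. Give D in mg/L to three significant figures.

D ≈ 3.66 mg/L

k_1 L₀/(k_2−k_1) = 0.393×32.9/(2.15−0.393) = 12.93/1.757 = 7.359 mg/L.
e^(−k_1 t) = e^(−0.393×1.640) = 0.5249; e^(−k_2 t) = e^(−2.15×1.640) = 0.02942.
D = 7.359 × (0.5249 − 0.02942) + 0.620 × 0.02942 = 3.646 + 0.01824 = 3.665 mg/L.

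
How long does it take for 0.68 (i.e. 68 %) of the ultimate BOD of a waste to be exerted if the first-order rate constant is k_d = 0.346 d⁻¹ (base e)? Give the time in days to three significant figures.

y/L₀ = 1 − e^(−k_d t) = 0.68 ⇒ e^(−k_d t) = 0.320
t = −ln(0.320) / 0.346 = 1.139 / 0.346 = 3.293 d.

t ≈ 3.29 d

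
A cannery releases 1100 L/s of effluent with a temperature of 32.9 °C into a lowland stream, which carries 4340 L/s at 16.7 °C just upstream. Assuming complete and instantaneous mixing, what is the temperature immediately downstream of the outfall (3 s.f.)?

20.0 °C

Flow-weighted mixing: C = (Q_r C_r + Q_w C_w)/(Q_r + Q_w)
= (4340×16.7 + 1100×32.9)/(4340 + 1100) = 108700/5440 = 19.98 °C.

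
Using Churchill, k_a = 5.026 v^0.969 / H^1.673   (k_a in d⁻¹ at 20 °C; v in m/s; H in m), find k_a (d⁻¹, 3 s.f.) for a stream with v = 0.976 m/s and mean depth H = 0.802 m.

k_a = 5.026 × 0.976^0.969 / 0.802^1.673 = 5.026 × 0.9767 / 0.6913 = 7.101 d⁻¹.

k_a ≈ 7.10 d⁻¹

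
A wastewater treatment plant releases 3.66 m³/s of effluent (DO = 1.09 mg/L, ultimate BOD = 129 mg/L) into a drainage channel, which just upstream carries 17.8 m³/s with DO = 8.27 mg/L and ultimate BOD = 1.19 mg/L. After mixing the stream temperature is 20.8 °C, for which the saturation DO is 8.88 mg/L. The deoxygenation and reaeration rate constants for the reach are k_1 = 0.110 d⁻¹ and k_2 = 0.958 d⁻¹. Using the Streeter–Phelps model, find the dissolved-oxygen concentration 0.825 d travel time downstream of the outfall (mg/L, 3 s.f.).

DO ≈ 6.68 mg/L

Mixed DO = (17.8×8.27 + 3.66×1.09)/(17.8+3.66) = 151.2/21.46 = 7.045 mg/L.
Mixed L₀ = (17.8×1.19 + 3.66×129)/(21.46) = 493.3/21.46 = 22.99 mg/L.
Initial deficit D₀ = C_s − DO₀ = 8.88 − 7.045 = 1.835 mg/L.
D(0.825) = [0.110×22.99/(0.958−0.110)](e^(−0.110×0.825) − e^(−0.958×0.825)) + 1.835 e^(−0.958×0.825)
= 2.982 × (0.9132 − 0.4537) + 1.835 × 0.4537 = 2.203 mg/L.
DO = 8.88 − 2.203 = 6.677 mg/L.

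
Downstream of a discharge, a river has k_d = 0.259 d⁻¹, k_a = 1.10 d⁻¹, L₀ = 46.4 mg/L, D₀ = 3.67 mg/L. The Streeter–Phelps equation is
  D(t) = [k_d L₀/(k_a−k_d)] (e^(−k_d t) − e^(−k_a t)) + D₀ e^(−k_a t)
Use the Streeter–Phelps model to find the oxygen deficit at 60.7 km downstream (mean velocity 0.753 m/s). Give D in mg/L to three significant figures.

D ≈ 7.42 mg/L

Travel time t = x/v = 60.7 km / (0.753 m/s) = 60700 m / 0.753 m/s = 80610 s = 0.9330 d.
k_d L₀/(k_a−k_d) = 0.259×46.4/(1.10−0.259) = 12.02/0.8410 = 14.29 mg/L.
e^(−k_d t) = e^(−0.259×0.9330) = 0.7853; e^(−k_a t) = e^(−1.10×0.9330) = 0.3583.
D = 14.29 × (0.7853 − 0.3583) + 3.67 × 0.3583 = 6.102 + 1.315 = 7.417 mg/L.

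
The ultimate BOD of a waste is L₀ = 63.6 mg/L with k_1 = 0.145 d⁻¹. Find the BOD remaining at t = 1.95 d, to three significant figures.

L ≈ 47.9 mg/L

L_t = L₀ e^(−k_1 t) = 63.6 × e^(−0.145×1.95) = 63.6 × 0.7537 = 47.94 mg/L.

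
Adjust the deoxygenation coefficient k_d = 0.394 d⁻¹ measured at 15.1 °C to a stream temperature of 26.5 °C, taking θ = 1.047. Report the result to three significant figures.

k_d(T₂) = k_d(T₁) · θ^(T₂−T₁) = 0.394 × 1.047^(26.5−15.1)
= 0.394 × 1.047^11.4 = 0.394 × 1.688 = 0.6651 d⁻¹.

k_d ≈ 0.665 d⁻¹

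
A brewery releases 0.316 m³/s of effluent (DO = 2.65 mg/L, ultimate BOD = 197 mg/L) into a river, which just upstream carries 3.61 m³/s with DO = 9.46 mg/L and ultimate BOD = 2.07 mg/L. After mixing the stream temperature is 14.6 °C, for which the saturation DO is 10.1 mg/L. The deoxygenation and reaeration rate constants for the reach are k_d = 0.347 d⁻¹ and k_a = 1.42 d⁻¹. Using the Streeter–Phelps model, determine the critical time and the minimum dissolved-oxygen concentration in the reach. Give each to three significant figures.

Mixed DO = (3.61×9.46 + 0.316×2.65)/(3.61+0.316) = 34.99/3.926 = 8.912 mg/L.
Mixed L₀ = (3.61×2.07 + 0.316×197)/(3.926) = 69.72/3.926 = 17.76 mg/L.
Initial deficit D₀ = C_s − DO₀ = 10.1 − 8.912 = 1.188 mg/L.
t_c = (1/1.073) ln[(1.42/0.347)(1 − 1.188×1.073/(0.347×17.76))] = 0.9320 × ln(3.246) = 1.097 d.
D_c = (0.347/1.42) × 17.76 × e^(−0.347×1.097) = 0.2444 × 17.76 × 0.6834 = 2.966 mg/L.
Minimum DO = 10.1 − 2.966 = 7.134 mg/L.

t_c ≈ 1.10 d; minimum DO ≈ 7.13 mg/L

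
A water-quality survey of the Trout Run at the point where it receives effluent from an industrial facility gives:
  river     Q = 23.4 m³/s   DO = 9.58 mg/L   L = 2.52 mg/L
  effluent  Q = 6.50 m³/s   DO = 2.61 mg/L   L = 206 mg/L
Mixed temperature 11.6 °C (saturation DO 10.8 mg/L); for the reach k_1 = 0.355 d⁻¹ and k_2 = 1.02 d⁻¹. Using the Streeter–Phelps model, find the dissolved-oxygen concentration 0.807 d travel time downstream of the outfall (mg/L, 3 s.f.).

DO ≈ 1.82 mg/L

Mixed DO = (23.4×9.58 + 6.50×2.61)/(23.4+6.50) = 241.1/29.90 = 8.065 mg/L.
Mixed L₀ = (23.4×2.52 + 6.50×206)/(29.90) = 1398/29.90 = 46.75 mg/L.
Initial deficit D₀ = C_s − DO₀ = 10.8 − 8.065 = 2.735 mg/L.
D(0.807) = [0.355×46.75/(1.02−0.355)](e^(−0.355×0.807) − e^(−1.02×0.807)) + 2.735 e^(−1.02×0.807)
= 24.96 × (0.7509 − 0.4391) + 2.735 × 0.4391 = 8.984 mg/L.
DO = 10.8 − 8.984 = 1.816 mg/L.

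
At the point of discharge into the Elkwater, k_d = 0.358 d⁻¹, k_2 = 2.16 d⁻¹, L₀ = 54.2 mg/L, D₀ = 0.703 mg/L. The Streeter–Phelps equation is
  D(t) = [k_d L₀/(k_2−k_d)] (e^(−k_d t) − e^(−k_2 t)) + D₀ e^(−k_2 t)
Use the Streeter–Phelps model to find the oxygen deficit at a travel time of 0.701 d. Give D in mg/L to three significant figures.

D ≈ 6.16 mg/L

k_d L₀/(k_2−k_d) = 0.358×54.2/(2.16−0.358) = 19.40/1.802 = 10.77 mg/L.
e^(−k_d t) = e^(−0.358×0.7010) = 0.7781; e^(−k_2 t) = e^(−2.16×0.7010) = 0.2200.
D = 10.77 × (0.7781 − 0.2200) + 0.703 × 0.2200 = 6.009 + 0.1547 = 6.164 mg/L.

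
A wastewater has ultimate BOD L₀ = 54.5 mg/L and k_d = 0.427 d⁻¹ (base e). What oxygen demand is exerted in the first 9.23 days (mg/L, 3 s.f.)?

y ≈ 53.4 mg/L

y_t = L₀(1 − e^(−k_d t)) = 54.5 × (1 − e^(−0.427×9.23))
= 54.5 × (1 − 0.01942) = 54.5 × 0.9806 = 53.44 mg/L.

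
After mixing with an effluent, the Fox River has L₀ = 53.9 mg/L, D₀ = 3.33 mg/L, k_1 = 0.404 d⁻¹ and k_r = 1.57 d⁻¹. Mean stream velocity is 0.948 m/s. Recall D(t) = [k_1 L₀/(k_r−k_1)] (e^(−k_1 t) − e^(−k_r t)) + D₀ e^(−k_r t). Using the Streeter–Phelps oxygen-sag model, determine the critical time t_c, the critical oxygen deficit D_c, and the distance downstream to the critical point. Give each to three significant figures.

At the critical point dD/dt = 0, so k_1 L₀ e^(−k_1 t) = k_r D. Substituting D(t) from the Streeter–Phelps equation and solving for t gives
t_c = ln[(k_r/k_1)(1 − D₀(k_r−k_1)/(k_1 L₀))] / (k_r−k_1).
Here k_r−k_1 = 1.166 d⁻¹ and 1 − D₀(k_r−k_1)/(k_1 L₀) = 1 − 3.33×1.166/(0.404×53.9) = 0.8217, so
t_c = ln(3.886 × 0.8217) / 1.166 = 1.161 / 1.166 = 0.9957 d.
L(t_c) = L₀ e^(−k_1 t_c) = 53.9 × 0.6688 = 36.05 mg/L, and at the critical point k_r D_c = k_1 L, so D_c = (0.404/1.57) × 36.05 = 9.276 mg/L.
x_c = v t_c = 0.948 m/s × 0.9957 d × 86400 s/d = 81560 m ≈ 81.6 km.

t_c ≈ 0.996 d; D_c ≈ 9.28 mg/L; x_c ≈ 81.6 km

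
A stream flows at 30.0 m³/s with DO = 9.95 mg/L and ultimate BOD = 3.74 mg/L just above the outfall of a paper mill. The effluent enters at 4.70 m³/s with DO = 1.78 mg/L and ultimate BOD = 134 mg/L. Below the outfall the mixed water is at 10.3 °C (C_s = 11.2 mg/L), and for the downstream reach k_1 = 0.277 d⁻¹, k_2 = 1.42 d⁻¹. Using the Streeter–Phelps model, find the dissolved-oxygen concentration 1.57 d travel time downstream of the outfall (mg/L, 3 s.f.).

DO ≈ 8.15 mg/L

Mixed DO = (30.0×9.95 + 4.70×1.78)/(30.0+4.70) = 306.9/34.70 = 8.843 mg/L.
Mixed L₀ = (30.0×3.74 + 4.70×134)/(34.70) = 742.0/34.70 = 21.38 mg/L.
Initial deficit D₀ = C_s − DO₀ = 11.2 − 8.843 = 2.357 mg/L.
D(1.57) = [0.277×21.38/(1.42−0.277)](e^(−0.277×1.57) − e^(−1.42×1.57)) + 2.357 e^(−1.42×1.57)
= 5.182 × (0.6473 − 0.1076) + 2.357 × 0.1076 = 3.051 mg/L.
DO = 11.2 − 3.051 = 8.149 mg/L.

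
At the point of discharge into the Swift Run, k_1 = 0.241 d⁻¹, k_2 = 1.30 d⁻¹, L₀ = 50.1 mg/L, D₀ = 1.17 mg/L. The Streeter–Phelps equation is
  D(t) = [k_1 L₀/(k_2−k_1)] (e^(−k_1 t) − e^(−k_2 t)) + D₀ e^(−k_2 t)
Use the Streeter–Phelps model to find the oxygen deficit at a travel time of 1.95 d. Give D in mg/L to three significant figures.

D ≈ 6.32 mg/L

k_1 L₀/(k_2−k_1) = 0.241×50.1/(1.30−0.241) = 12.07/1.059 = 11.40 mg/L.
e^(−k_1 t) = e^(−0.241×1.950) = 0.6250; e^(−k_2 t) = e^(−1.30×1.950) = 0.07926.
D = 11.40 × (0.6250 − 0.07926) + 1.17 × 0.07926 = 6.223 + 0.09274 = 6.315 mg/L.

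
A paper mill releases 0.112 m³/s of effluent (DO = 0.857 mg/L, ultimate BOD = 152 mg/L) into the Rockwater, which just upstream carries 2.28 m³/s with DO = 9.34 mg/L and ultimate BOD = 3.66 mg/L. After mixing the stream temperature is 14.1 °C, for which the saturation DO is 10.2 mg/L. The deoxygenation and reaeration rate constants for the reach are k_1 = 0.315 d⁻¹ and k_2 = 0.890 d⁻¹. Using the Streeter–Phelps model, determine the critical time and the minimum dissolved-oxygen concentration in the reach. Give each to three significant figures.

t_c ≈ 1.38 d; minimum DO ≈ 7.77 mg/L

Mixed DO = (2.28×9.34 + 0.112×0.857)/(2.28+0.112) = 21.39/2.392 = 8.943 mg/L.
Mixed L₀ = (2.28×3.66 + 0.112×152)/(2.392) = 25.37/2.392 = 10.61 mg/L.
Initial deficit D₀ = C_s − DO₀ = 10.2 − 8.943 = 1.257 mg/L.
t_c = (1/0.5750) ln[(0.890/0.315)(1 − 1.257×0.5750/(0.315×10.61))] = 1.739 × ln(2.214) = 1.382 d.
D_c = (0.315/0.890) × 10.61 × e^(−0.315×1.382) = 0.3539 × 10.61 × 0.6470 = 2.429 mg/L.
Minimum DO = 10.2 − 2.429 = 7.771 mg/L.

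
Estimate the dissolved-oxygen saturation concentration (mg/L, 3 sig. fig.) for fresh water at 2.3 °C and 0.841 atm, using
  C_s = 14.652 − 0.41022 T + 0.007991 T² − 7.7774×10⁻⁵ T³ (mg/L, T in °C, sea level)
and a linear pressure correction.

C_s ≈ 11.6 mg/L

At sea level: C_s = 14.652 − 0.41022×2.3 + 0.007991×2.3² − 7.7774×10⁻⁵×2.3³ = 13.75 mg/L.
Pressure correction: C_s' = 13.75 × 0.841 = 11.56 mg/L.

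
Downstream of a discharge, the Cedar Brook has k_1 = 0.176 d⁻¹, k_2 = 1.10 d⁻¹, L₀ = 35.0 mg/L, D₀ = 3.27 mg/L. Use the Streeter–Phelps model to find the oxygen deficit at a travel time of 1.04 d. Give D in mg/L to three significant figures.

k_1 L₀/(k_2−k_1) = 0.176×35.0/(1.10−0.176) = 6.160/0.9240 = 6.667 mg/L.
e^(−k_1 t) = e^(−0.176×1.040) = 0.8327; e^(−k_2 t) = e^(−1.10×1.040) = 0.3185.
D = 6.667 × (0.8327 − 0.3185) + 3.27 × 0.3185 = 3.428 + 1.042 = 4.470 mg/L.

D ≈ 4.47 mg/L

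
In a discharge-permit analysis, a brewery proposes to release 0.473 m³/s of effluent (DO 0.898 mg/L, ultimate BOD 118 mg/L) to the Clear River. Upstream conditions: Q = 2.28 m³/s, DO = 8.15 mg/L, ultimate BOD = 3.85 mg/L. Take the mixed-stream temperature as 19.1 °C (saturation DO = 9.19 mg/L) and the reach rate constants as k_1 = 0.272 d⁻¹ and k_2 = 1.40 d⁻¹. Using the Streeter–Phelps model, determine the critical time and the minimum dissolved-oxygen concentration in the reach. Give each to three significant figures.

Mixed DO = (2.28×8.15 + 0.473×0.898)/(2.28+0.473) = 19.01/2.753 = 6.904 mg/L.
Mixed L₀ = (2.28×3.85 + 0.473×118)/(2.753) = 64.59/2.753 = 23.46 mg/L.
Initial deficit D₀ = C_s − DO₀ = 9.19 − 6.904 = 2.286 mg/L.
t_c = (1/1.128) ln[(1.40/0.272)(1 − 2.286×1.128/(0.272×23.46))] = 0.8865 × ln(3.067) = 0.9936 d.
D_c = (0.272/1.40) × 23.46 × e^(−0.272×0.9936) = 0.1943 × 23.46 × 0.7632 = 3.479 mg/L.
Minimum DO = 9.19 − 3.479 = 5.711 mg/L.

t_c ≈ 0.994 d; minimum DO ≈ 5.71 mg/L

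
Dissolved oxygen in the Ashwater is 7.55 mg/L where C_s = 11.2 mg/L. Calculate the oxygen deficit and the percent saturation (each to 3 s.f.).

D = C_s − C = 11.2 − 7.55 = 3.65 mg/L.
% saturation = 7.55/11.2 × 100 = 67.4 %.

D ≈ 3.65 mg/L; 67.4 % saturation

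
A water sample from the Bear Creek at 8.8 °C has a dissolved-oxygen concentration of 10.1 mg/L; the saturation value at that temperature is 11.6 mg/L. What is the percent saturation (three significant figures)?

87.1 % saturation

% saturation = C/C_s × 100 = 10.1/11.6 × 100 = 87.1 %.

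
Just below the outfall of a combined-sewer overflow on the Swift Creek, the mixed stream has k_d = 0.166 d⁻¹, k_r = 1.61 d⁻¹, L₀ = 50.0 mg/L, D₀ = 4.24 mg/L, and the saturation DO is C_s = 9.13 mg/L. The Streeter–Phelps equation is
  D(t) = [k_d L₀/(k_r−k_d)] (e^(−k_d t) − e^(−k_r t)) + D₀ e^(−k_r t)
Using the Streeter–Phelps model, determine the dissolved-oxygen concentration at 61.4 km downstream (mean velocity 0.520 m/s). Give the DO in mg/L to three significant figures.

DO ≈ 4.72 mg/L

Travel time t = x/v = 61.4 km / (0.520 m/s) = 61400 m / 0.520 m/s = 118100 s = 1.367 d.
k_d L₀/(k_r−k_d) = 0.166×50.0/(1.61−0.166) = 8.300/1.444 = 5.748 mg/L.
e^(−k_d t) = e^(−0.166×1.367) = 0.7970; e^(−k_r t) = e^(−1.61×1.367) = 0.1108.
D = 5.748 × (0.7970 − 0.1108) + 4.24 × 0.1108 = 3.945 + 0.4697 = 4.414 mg/L.
DO = C_s − D = 9.13 − 4.414 = 4.716 mg/L.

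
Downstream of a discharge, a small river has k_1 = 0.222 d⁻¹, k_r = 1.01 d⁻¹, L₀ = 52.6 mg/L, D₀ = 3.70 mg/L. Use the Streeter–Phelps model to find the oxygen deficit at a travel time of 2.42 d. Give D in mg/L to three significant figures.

D ≈ 7.69 mg/L

k_1 L₀/(k_r−k_1) = 0.222×52.6/(1.01−0.222) = 11.68/0.7880 = 14.82 mg/L.
e^(−k_1 t) = e^(−0.222×2.420) = 0.5844; e^(−k_r t) = e^(−1.01×2.420) = 0.08680.
D = 14.82 × (0.5844 − 0.08680) + 3.70 × 0.08680 = 7.373 + 0.3211 = 7.694 mg/L.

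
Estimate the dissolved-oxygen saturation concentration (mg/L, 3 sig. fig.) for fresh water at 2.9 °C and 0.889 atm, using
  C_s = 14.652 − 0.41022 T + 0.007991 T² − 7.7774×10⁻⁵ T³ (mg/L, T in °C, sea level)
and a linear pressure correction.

At sea level: C_s = 14.652 − 0.41022×2.9 + 0.007991×2.9² − 7.7774×10⁻⁵×2.9³ = 13.53 mg/L.
Pressure correction: C_s' = 13.53 × 0.889 = 12.03 mg/L.

C_s ≈ 12.0 mg/L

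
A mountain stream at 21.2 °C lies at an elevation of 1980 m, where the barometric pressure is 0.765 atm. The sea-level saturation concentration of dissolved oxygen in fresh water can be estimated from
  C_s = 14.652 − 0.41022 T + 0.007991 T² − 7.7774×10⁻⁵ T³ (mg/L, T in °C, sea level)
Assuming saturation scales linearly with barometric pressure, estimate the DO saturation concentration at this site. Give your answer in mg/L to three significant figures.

C_s ≈ 6.74 mg/L

At sea level: C_s = 14.652 − 0.41022×21.2 + 0.007991×21.2² − 7.7774×10⁻⁵×21.2³ = 8.806 mg/L.
Pressure correction: C_s' = 8.806 × 0.765 = 6.736 mg/L.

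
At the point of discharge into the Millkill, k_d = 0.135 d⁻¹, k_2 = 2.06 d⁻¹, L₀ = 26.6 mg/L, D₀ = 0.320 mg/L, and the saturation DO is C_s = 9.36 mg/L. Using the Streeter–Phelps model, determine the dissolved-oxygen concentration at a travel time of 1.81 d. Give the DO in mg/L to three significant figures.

DO ≈ 7.94 mg/L

k_d L₀/(k_2−k_d) = 0.135×26.6/(2.06−0.135) = 3.591/1.925 = 1.865 mg/L.
e^(−k_d t) = e^(−0.135×1.810) = 0.7832; e^(−k_2 t) = e^(−2.06×1.810) = 0.02403.
D = 1.865 × (0.7832 − 0.02403) + 0.320 × 0.02403 = 1.416 + 0.007688 = 1.424 mg/L.
DO = C_s − D = 9.36 − 1.424 = 7.936 mg/L.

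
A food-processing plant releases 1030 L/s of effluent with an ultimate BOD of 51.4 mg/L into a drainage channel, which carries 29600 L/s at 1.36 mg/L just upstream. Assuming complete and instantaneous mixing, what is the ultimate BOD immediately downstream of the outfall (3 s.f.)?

Flow-weighted mixing: C = (Q_r C_r + Q_w C_w)/(Q_r + Q_w)
= (29600×1.36 + 1030×51.4)/(29600 + 1030) = 93200/30630 = 3.043 mg/L.

3.04 mg/L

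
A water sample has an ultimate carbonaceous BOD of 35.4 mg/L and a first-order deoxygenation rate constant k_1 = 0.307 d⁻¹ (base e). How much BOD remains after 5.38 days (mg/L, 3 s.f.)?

L_t = L₀ e^(−k_1 t) = 35.4 × e^(−0.307×5.38) = 35.4 × 0.1917 = 6.787 mg/L.

L ≈ 6.79 mg/L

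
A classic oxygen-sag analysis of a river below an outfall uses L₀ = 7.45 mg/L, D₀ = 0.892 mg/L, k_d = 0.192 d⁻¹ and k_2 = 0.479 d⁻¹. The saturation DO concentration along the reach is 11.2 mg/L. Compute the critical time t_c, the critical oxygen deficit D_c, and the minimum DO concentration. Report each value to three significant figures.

With k_2/k_d = 2.495 and 1 − D₀(k_2−k_d)/(k_d L₀) = 0.8210,
t_c = ln(2.495 × 0.8210) / (0.479 − 0.192) = ln(2.048) / 0.2870 = 0.7170/0.2870 = 2.498 d.
L(t_c) = L₀ e^(−k_d t_c) = 7.45 × 0.6190 = 4.611 mg/L, and at the critical point k_2 D_c = k_d L, so D_c = (0.192/0.479) × 4.611 = 1.848 mg/L.
Minimum DO = C_s − D_c = 11.2 − 1.848 = 9.352 mg/L.

t_c ≈ 2.50 d; D_c ≈ 1.85 mg/L; min DO ≈ 9.35 mg/L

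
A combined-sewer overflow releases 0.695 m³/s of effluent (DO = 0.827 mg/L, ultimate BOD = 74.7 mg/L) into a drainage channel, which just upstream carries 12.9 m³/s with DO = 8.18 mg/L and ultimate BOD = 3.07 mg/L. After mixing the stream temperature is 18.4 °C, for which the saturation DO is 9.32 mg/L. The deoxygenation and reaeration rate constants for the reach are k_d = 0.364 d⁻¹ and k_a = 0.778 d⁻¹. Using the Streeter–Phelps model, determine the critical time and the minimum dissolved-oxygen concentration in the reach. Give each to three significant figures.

Mixed DO = (12.9×8.18 + 0.695×0.827)/(12.9+0.695) = 106.1/13.60 = 7.804 mg/L.
Mixed L₀ = (12.9×3.07 + 0.695×74.7)/(13.60) = 91.52/13.60 = 6.732 mg/L.
Initial deficit D₀ = C_s − DO₀ = 9.32 − 7.804 = 1.516 mg/L.
t_c = (1/0.4140) ln[(0.778/0.364)(1 − 1.516×0.4140/(0.364×6.732))] = 2.415 × ln(1.590) = 1.120 d.
D_c = (0.364/0.778) × 6.732 × e^(−0.364×1.120) = 0.4679 × 6.732 × 0.6652 = 2.095 mg/L.
Minimum DO = 9.32 − 2.095 = 7.225 mg/L.

t_c ≈ 1.12 d; minimum DO ≈ 7.22 mg/L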